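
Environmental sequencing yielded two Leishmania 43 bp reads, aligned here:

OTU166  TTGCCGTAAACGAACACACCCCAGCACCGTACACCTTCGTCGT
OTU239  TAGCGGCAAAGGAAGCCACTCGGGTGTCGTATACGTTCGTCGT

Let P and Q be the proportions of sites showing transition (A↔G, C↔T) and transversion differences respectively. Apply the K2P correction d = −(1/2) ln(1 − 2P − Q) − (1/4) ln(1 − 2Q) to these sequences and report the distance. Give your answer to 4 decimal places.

Mismatches occur at site 2 (T→A, transversion), site 5 (C→G, transversion), site 7 (T→C, transition), site 11 (C→G, transversion), site 15 (C→G, transversion), site 16 (A→C, transversion), site 20 (C→T, transition), site 22 (C→G, transversion), site 23 (A→G, transition), site 25 (C→T, transition), site 26 (A→G, transition), site 27 (C→T, transition), site 32 (C→T, transition), site 35 (C→G, transversion).
Of the 14 differences, 7 transitions and 7 transversions over 43 sites: P = 7/43 = 0.162791, Q = 7/43 = 0.162791.
d = −0.5·ln(0.511627) − 0.25·ln(0.674418) = −0.5·(-0.670159) − 0.25·(-0.393905) = 0.4336.

0.4336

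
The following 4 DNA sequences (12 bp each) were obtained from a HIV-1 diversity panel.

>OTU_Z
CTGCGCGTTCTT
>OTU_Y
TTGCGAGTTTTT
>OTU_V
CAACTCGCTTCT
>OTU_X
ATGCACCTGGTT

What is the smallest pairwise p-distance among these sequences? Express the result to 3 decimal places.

Pairwise Hamming distances:
  OTU_Z vs OTU_Y: 3
  OTU_Z vs OTU_V: 6
  OTU_Z vs OTU_X: 5
  OTU_Y vs OTU_V: 7
  OTU_Y vs OTU_X: 6
  OTU_V vs OTU_X: 9
The smallest is 3 mismatches, between OTU_Z and OTU_Y; p = 3/12 = 0.250.

0.250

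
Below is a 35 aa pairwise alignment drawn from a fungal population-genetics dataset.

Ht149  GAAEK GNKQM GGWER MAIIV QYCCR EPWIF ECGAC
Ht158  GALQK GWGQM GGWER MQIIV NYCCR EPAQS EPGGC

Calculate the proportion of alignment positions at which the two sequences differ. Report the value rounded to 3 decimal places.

0.314

The sequences differ at positions 3 (A/L), 4 (E/Q), 7 (N/W), 8 (K/G), 17 (A/Q), 21 (Q/N), 28 (W/A), 29 (I/Q), 30 (F/S), 32 (C/P), 34 (A/G).
There are 11 differences over 35 sites, so p = 11/35 = 0.314.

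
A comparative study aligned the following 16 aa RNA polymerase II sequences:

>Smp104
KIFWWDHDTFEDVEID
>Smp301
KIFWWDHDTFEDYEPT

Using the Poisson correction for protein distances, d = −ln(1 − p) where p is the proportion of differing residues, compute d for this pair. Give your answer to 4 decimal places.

0.2076

The sequences differ at positions 13 (V/Y), 15 (I/P), 16 (D/T).
p = 3/16 = 0.187500.
d = −ln(1 − 0.187500) = −ln(0.812500) = 0.2076.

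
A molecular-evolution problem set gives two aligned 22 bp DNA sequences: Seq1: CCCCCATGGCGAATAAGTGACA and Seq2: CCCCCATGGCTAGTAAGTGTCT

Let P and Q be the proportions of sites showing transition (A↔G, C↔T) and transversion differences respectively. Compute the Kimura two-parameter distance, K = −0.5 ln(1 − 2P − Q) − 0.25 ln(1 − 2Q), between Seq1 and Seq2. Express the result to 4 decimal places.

Differing sites — 11:G/T (Tv); 13:A/G (Ti); 20:A/T (Tv); 22:A/T (Tv).
Of the 4 differences, 1 transition and 3 transversions over 22 sites: P = 1/22 = 0.045455, Q = 3/22 = 0.136364.
d = −0.5·ln(0.772726) − 0.25·ln(0.727272) = −0.5·(-0.257831) − 0.25·(-0.318455) = 0.2085.

0.2085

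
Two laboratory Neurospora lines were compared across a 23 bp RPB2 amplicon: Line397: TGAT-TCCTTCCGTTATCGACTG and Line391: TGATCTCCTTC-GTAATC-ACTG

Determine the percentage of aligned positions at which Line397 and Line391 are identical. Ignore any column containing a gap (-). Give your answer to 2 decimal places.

Excluding the 3 gap columns leaves 20 comparable sites.
Differing sites — 15:T/A.
19 of the 20 comparable sites match, so the percent identity is 19/20 × 100 = 95.00%.

95.00%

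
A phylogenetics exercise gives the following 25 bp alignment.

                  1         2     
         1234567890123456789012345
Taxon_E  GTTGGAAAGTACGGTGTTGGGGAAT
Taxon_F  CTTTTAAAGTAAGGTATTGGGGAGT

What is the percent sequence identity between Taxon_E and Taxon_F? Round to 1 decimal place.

Differing sites — 1:G/C; 4:G/T; 5:G/T; 12:C/A; 16:G/A; 24:A/G.
19 of the 25 sites match, so the percent identity is 19/25 × 100 = 76.0%.

76.0%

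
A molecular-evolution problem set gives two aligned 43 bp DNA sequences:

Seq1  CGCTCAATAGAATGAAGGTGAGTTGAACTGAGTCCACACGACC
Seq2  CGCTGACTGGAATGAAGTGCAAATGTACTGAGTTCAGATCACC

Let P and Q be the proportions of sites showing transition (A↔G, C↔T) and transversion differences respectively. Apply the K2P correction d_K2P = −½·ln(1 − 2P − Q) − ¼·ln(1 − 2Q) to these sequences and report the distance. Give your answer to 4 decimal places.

0.3871

Differing sites — 5:C/G (Tv); 7:A/C (Tv); 9:A/G (Ti); 18:G/T (Tv); 19:T/G (Tv); 20:G/C (Tv); 22:G/A (Ti); 23:T/A (Tv); 26:A/T (Tv); 34:C/T (Ti); 37:C/G (Tv); 39:C/T (Ti); 40:G/C (Tv).
Of the 13 differences, 4 transitions and 9 transversions over 43 sites: P = 4/43 = 0.093023, Q = 9/43 = 0.209302.
d = −0.5·ln(0.604652) − 0.25·ln(0.581396) = −0.5·(-0.503102) − 0.25·(-0.542323) = 0.3871.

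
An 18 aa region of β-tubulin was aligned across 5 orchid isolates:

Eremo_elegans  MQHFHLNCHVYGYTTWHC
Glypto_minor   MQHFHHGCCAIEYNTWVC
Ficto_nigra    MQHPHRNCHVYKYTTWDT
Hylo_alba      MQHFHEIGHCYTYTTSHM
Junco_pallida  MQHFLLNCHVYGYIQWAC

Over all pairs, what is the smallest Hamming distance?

Pairwise Hamming distances:
  Eremo_elegans vs Glypto_minor: 8
  Eremo_elegans vs Ficto_nigra: 5
  Eremo_elegans vs Hylo_alba: 7
  Eremo_elegans vs Junco_pallida: 4
  Glypto_minor vs Ficto_nigra: 10
  Glypto_minor vs Hylo_alba: 11
  Glypto_minor vs Junco_pallida: 10
  Ficto_nigra vs Hylo_alba: 9
  Ficto_nigra vs Junco_pallida: 8
  Hylo_alba vs Junco_pallida: 11
The smallest is 4, between Eremo_elegans and Junco_pallida.

4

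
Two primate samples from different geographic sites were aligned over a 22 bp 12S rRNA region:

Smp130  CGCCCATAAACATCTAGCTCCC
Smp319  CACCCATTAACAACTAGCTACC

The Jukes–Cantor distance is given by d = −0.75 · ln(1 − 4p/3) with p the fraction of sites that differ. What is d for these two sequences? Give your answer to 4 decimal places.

0.2082

The sequences differ at positions 2 (G/A), 8 (A/T), 13 (T/A), 20 (C/A).
p = 4/22 = 0.181818.
d = −0.75 · ln(1 − (4/3)·0.181818) = −0.75 · ln(0.757576) = −0.75 · (-0.277631) = 0.2082.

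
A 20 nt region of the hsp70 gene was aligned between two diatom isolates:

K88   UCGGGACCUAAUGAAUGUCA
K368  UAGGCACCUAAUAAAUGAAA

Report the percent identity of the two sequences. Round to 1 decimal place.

75.0%

Differing sites — 2:C/A; 5:G/C; 13:G/A; 18:U/A; 19:C/A.
15 of the 20 sites match, so the percent identity is 15/20 × 100 = 75.0%.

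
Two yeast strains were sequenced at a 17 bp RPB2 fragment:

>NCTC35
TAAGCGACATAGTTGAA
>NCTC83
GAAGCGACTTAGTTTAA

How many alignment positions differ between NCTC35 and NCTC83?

3

Differing sites — 1:T/G; 9:A/T; 15:G/T.
That gives 3 mismatches out of 17 aligned sites, so the Hamming distance is 3.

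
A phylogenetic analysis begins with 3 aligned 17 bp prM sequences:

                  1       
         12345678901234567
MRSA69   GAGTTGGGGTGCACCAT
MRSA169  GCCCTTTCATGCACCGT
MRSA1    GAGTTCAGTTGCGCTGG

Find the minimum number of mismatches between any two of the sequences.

Pairwise Hamming distances:
  MRSA69 vs MRSA169: 8
  MRSA69 vs MRSA1: 7
  MRSA169 vs MRSA1: 10
The smallest is 7, between MRSA69 and MRSA1.

7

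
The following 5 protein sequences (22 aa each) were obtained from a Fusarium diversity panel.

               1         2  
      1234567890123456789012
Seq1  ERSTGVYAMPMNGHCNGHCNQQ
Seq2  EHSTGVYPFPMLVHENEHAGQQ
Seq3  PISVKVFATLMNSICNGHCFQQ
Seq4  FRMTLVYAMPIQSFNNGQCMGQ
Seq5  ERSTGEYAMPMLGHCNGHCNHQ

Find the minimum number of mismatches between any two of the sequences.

Pairwise Hamming distances:
  Seq1 vs Seq2: 9
  Seq1 vs Seq3: 10
  Seq1 vs Seq4: 11
  Seq1 vs Seq5: 3
  Seq2 vs Seq3: 15
  Seq2 vs Seq4: 16
  Seq2 vs Seq5: 10
  Seq3 vs Seq4: 15
  Seq3 vs Seq5: 13
  Seq4 vs Seq5: 12
The smallest is 3, between Seq1 and Seq5.

3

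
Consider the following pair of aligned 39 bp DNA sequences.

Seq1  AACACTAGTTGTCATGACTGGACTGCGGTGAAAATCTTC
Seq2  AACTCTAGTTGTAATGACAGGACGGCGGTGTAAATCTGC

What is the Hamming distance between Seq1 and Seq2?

Mismatches occur at site 4 (A/T), site 13 (C/A), site 19 (T/A), site 24 (T/G), site 31 (A/T), site 38 (T/G).
That gives 6 mismatches out of 39 aligned sites, so the Hamming distance is 6.

6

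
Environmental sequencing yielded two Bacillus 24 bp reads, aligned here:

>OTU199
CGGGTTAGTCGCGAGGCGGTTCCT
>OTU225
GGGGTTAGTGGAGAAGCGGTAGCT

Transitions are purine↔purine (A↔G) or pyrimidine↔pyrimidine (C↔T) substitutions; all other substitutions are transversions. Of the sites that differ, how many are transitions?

1

Mismatches occur at site 1 (C↔G, transversion), site 10 (C↔G, transversion), site 12 (C↔A, transversion), site 15 (G↔A, transition), site 21 (T↔A, transversion), site 22 (C↔G, transversion).
Of the 6 differences, 1 transition and 5 transversions, so the answer is 1.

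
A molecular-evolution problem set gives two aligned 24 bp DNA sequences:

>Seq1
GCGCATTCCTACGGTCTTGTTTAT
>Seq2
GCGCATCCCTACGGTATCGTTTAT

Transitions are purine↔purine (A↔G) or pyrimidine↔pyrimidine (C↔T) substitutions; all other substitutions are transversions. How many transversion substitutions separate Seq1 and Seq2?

Mismatches occur at site 7 (T/C, transition), site 16 (C/A, transversion), site 18 (T/C, transition).
Of the 3 differences, 2 transitions and 1 transversion, so the answer is 1.

1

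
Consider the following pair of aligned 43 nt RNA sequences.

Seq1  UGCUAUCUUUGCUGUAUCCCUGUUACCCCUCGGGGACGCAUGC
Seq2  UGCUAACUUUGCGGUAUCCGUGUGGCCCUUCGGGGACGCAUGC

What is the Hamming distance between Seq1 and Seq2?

Mismatches occur at site 6 (U→A), site 13 (U→G), site 20 (C→G), site 24 (U→G), site 25 (A→G), site 29 (C→U).
That gives 6 mismatches out of 43 aligned sites, so the Hamming distance is 6.

6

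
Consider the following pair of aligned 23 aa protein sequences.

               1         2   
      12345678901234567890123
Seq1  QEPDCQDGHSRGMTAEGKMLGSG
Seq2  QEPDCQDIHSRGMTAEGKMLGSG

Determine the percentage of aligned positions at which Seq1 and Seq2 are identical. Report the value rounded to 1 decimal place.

The sequences differ at position 8 (G/I).
22 of the 23 sites match, so the percent identity is 22/23 × 100 = 95.7%.

95.7%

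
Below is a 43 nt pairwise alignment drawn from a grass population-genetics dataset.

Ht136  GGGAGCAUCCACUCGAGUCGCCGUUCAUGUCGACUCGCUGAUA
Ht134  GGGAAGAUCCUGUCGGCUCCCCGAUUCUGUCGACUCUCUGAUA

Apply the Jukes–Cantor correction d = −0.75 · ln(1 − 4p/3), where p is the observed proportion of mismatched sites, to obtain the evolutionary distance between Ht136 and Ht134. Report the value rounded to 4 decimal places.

0.3129

Mismatches occur at site 5 (G/A), site 6 (C/G), site 11 (A/U), site 12 (C/G), site 16 (A/G), site 17 (G/C), site 20 (G/C), site 24 (U/A), site 26 (C/U), site 27 (A/C), site 37 (G/U).
p = 11/43 = 0.255814.
d = −0.75 · ln(1 − (4/3)·0.255814) = −0.75 · ln(0.658915) = −0.75 · (-0.417161) = 0.3129.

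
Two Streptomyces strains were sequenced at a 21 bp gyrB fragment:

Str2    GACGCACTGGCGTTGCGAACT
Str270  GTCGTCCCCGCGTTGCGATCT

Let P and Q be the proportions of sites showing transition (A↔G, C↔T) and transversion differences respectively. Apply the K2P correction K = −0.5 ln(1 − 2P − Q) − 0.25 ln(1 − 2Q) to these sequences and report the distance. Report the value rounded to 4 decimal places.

Mismatches occur at site 2 (A/T, transversion), site 5 (C/T, transition), site 6 (A/C, transversion), site 8 (T/C, transition), site 9 (G/C, transversion), site 19 (A/T, transversion).
Of the 6 differences, 2 transitions and 4 transversions over 21 sites: P = 2/21 = 0.095238, Q = 4/21 = 0.190476.
d = −0.5·ln(0.619048) − 0.25·ln(0.619048) = −0.5·(-0.479572) − 0.25·(-0.479572) = 0.3597.

0.3597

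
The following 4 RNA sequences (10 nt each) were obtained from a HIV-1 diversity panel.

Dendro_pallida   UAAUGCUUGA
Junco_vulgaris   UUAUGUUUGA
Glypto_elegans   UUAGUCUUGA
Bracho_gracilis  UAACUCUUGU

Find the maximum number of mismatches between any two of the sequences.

5

Pairwise Hamming distances:
  Dendro_pallida vs Junco_vulgaris: 2
  Dendro_pallida vs Glypto_elegans: 3
  Dendro_pallida vs Bracho_gracilis: 3
  Junco_vulgaris vs Glypto_elegans: 3
  Junco_vulgaris vs Bracho_gracilis: 5
  Glypto_elegans vs Bracho_gracilis: 3
The largest is 5, between Junco_vulgaris and Bracho_gracilis.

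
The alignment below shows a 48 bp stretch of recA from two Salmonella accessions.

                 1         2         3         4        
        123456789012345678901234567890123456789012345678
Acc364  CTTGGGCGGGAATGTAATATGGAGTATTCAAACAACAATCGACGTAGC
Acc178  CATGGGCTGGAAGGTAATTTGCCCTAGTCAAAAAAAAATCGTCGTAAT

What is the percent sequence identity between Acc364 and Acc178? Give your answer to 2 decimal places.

Differing sites — 2:T/A; 8:G/T; 13:T/G; 19:A/T; 22:G/C; 23:A/C; 24:G/C; 27:T/G; 33:C/A; 36:C/A; 42:A/T; 47:G/A; 48:C/T.
35 of the 48 sites match, so the percent identity is 35/48 × 100 = 72.92%.

72.92%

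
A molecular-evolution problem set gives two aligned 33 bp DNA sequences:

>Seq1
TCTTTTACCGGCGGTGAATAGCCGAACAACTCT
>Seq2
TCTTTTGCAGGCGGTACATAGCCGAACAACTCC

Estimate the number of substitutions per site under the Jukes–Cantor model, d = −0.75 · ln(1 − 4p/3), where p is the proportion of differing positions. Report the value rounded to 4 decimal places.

Differing sites — 7:A/G; 9:C/A; 16:G/A; 17:A/C; 33:T/C.
p = 5/33 = 0.151515.
d = −0.75 · ln(1 − (4/3)·0.151515) = −0.75 · ln(0.797980) = −0.75 · (-0.225672) = 0.1693.

0.1693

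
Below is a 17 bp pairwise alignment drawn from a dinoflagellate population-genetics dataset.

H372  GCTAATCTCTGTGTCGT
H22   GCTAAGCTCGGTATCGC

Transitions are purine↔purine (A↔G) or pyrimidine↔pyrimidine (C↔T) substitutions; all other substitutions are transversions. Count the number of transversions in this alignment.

The sequences differ at positions 6 (T/G, transversion), 10 (T/G, transversion), 13 (G/A, transition), 17 (T/C, transition).
Of the 4 differences, 2 transitions and 2 transversions, so the answer is 2.

2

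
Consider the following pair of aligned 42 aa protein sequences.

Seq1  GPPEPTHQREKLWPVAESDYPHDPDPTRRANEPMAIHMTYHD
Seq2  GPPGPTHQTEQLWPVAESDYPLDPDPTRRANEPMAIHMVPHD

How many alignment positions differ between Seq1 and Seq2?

6

The sequences differ at positions 4 (E/G), 9 (R/T), 11 (K/Q), 22 (H/L), 39 (T/V), 40 (Y/P).
That gives 6 mismatches out of 42 aligned sites, so the Hamming distance is 6.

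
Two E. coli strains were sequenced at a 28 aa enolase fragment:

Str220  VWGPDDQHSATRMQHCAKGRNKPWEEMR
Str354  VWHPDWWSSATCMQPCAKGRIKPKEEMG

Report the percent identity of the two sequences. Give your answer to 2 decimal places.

The sequences differ at positions 3 (G/H), 6 (D/W), 7 (Q/W), 8 (H/S), 12 (R/C), 15 (H/P), 21 (N/I), 24 (W/K), 28 (R/G).
19 of the 28 sites match, so the percent identity is 19/28 × 100 = 67.86%.

67.86%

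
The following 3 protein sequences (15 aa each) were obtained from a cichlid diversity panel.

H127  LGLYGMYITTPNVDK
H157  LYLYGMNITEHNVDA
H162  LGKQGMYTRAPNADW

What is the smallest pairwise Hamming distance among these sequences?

5

Pairwise Hamming distances:
  H127 vs H157: 5
  H127 vs H162: 7
  H157 vs H162: 10
The smallest is 5, between H127 and H157.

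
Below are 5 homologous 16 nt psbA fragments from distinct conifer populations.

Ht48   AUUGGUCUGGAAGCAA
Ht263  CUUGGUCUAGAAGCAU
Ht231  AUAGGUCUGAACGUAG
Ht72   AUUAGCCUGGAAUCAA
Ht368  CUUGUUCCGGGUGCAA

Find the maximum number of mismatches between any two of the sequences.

Pairwise Hamming distances:
  Ht48 vs Ht263: 3
  Ht48 vs Ht231: 5
  Ht48 vs Ht72: 3
  Ht48 vs Ht368: 5
  Ht263 vs Ht231: 7
  Ht263 vs Ht72: 6
  Ht263 vs Ht368: 6
  Ht231 vs Ht72: 8
  Ht231 vs Ht368: 9
  Ht72 vs Ht368: 8
The largest is 9, between Ht231 and Ht368.

9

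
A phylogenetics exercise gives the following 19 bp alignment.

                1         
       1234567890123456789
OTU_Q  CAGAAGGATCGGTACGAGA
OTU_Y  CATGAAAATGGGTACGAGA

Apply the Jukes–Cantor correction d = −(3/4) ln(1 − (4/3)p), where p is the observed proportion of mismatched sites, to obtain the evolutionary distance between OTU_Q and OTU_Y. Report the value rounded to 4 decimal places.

The sequences differ at positions 3 (G/T), 4 (A/G), 6 (G/A), 7 (G/A), 10 (C/G).
p = 5/19 = 0.263158.
d = −0.75 · ln(1 − (4/3)·0.263158) = −0.75 · ln(0.649123) = −0.75 · (-0.432133) = 0.3241.

0.3241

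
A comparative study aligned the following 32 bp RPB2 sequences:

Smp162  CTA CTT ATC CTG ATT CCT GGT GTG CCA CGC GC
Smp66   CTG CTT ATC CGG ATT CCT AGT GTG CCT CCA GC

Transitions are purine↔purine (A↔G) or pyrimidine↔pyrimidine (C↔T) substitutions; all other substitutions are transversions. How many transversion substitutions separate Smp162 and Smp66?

4

The sequences differ at positions 3 (A/G, transition), 11 (T/G, transversion), 19 (G/A, transition), 27 (A/T, transversion), 29 (G/C, transversion), 30 (C/A, transversion).
Of the 6 differences, 2 transitions and 4 transversions, so the answer is 4.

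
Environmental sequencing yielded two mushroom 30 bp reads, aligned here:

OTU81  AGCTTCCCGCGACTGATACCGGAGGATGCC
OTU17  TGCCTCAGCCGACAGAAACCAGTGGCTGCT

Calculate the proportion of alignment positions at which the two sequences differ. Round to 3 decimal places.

0.367

The sequences differ at positions 1 (A/T), 4 (T/C), 7 (C/A), 8 (C/G), 9 (G/C), 14 (T/A), 17 (T/A), 21 (G/A), 23 (A/T), 26 (A/C), 30 (C/T).
There are 11 differences over 30 sites, so p = 11/30 = 0.367.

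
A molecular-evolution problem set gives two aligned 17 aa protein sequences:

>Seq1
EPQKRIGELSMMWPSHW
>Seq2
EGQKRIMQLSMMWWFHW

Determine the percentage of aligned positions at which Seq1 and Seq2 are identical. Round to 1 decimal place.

Differing sites — 2:P/G; 7:G/M; 8:E/Q; 14:P/W; 15:S/F.
12 of the 17 sites match, so the percent identity is 12/17 × 100 = 70.6%.

70.6%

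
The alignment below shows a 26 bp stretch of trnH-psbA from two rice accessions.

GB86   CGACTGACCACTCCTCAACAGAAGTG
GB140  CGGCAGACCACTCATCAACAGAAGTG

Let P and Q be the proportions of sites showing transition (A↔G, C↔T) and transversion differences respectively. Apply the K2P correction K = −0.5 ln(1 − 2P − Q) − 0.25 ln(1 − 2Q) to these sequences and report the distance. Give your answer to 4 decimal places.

The sequences differ at positions 3 (A/G, transition), 5 (T/A, transversion), 14 (C/A, transversion).
Of the 3 differences, 1 transition and 2 transversions over 26 sites: P = 1/26 = 0.038462, Q = 2/26 = 0.076923.
d = −0.5·ln(0.846153) − 0.25·ln(0.846154) = −0.5·(-0.167055) − 0.25·(-0.167054) = 0.1253.

0.1253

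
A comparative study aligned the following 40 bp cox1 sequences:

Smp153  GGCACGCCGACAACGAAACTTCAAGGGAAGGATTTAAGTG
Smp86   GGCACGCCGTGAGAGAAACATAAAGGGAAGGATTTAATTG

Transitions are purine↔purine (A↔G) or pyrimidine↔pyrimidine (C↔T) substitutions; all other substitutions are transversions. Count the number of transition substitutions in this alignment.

Mismatches occur at site 10 (A→T, transversion), site 11 (C→G, transversion), site 13 (A→G, transition), site 14 (C→A, transversion), site 20 (T→A, transversion), site 22 (C→A, transversion), site 38 (G→T, transversion).
Of the 7 differences, 1 transition and 6 transversions, so the answer is 1.

1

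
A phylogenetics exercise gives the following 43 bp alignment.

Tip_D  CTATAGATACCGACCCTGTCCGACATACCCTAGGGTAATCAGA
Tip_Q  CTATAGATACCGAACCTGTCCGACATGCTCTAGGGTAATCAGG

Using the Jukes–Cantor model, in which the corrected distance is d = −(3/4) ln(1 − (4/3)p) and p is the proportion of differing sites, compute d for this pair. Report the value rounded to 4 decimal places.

Differing sites — 14:C/A; 27:A/G; 29:C/T; 43:A/G.
p = 4/43 = 0.093023.
d = −0.75 · ln(1 − (4/3)·0.093023) = −0.75 · ln(0.875969) = −0.75 · (-0.132425) = 0.0993.

0.0993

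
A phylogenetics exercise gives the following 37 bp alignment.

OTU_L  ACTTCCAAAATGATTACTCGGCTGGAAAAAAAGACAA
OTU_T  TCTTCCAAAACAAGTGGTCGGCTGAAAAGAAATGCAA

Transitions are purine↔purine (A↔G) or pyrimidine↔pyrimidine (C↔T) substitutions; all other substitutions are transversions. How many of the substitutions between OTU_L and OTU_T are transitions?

The sequences differ at positions 1 (A/T, transversion), 11 (T/C, transition), 12 (G/A, transition), 14 (T/G, transversion), 16 (A/G, transition), 17 (C/G, transversion), 25 (G/A, transition), 29 (A/G, transition), 33 (G/T, transversion), 34 (A/G, transition).
Of the 10 differences, 6 transitions and 4 transversions, so the answer is 6.

6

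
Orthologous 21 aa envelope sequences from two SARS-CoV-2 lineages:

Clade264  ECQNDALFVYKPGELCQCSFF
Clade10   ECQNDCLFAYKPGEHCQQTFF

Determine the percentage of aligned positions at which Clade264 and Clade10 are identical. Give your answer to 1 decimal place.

76.2%

Differing sites — 6:A/C; 9:V/A; 15:L/H; 18:C/Q; 19:S/T.
16 of the 21 sites match, so the percent identity is 16/21 × 100 = 76.2%.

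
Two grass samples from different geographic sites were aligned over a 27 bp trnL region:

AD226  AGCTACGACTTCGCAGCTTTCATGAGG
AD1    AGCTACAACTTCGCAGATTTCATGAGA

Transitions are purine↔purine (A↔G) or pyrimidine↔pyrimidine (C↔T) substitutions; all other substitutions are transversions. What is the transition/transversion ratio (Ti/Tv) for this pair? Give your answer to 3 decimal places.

2.000

Differing sites — 7:G/A (Ti); 17:C/A (Tv); 27:G/A (Ti).
Of the 3 differences, 2 transitions and 1 transversion, so Ti/Tv = 2/1 = 2.000.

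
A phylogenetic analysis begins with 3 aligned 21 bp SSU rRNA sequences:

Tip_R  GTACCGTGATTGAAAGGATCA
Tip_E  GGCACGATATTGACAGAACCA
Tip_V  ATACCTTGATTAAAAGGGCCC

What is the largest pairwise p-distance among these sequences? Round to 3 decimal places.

0.571

Pairwise Hamming distances:
  Tip_R vs Tip_E: 8
  Tip_R vs Tip_V: 6
  Tip_E vs Tip_V: 12
The largest is 12 mismatches, between Tip_E and Tip_V; p = 12/21 = 0.571.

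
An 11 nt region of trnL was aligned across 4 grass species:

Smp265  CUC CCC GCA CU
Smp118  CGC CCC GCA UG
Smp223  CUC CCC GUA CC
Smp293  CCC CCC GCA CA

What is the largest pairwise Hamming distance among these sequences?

4

Pairwise Hamming distances:
  Smp265 vs Smp118: 3
  Smp265 vs Smp223: 2
  Smp265 vs Smp293: 2
  Smp118 vs Smp223: 4
  Smp118 vs Smp293: 3
  Smp223 vs Smp293: 3
The largest is 4, between Smp118 and Smp223.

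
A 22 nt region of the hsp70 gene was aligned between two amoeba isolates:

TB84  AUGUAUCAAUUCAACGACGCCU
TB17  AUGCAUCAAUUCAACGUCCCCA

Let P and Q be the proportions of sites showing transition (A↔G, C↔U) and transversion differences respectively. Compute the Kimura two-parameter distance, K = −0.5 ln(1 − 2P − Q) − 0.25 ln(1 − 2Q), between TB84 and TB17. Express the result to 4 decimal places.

Differing sites — 4:U/C (Ti); 17:A/U (Tv); 19:G/C (Tv); 22:U/A (Tv).
Of the 4 differences, 1 transition and 3 transversions over 22 sites: P = 1/22 = 0.045455, Q = 3/22 = 0.136364.
d = −0.5·ln(0.772726) − 0.25·ln(0.727272) = −0.5·(-0.257831) − 0.25·(-0.318455) = 0.2085.

0.2085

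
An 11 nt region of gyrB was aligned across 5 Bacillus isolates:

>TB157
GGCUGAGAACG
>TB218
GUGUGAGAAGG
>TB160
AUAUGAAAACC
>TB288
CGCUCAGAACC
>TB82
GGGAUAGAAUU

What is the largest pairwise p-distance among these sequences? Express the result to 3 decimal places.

Pairwise Hamming distances:
  TB157 vs TB218: 3
  TB157 vs TB160: 5
  TB157 vs TB288: 3
  TB157 vs TB82: 5
  TB218 vs TB160: 5
  TB218 vs TB288: 6
  TB218 vs TB82: 5
  TB160 vs TB288: 5
  TB160 vs TB82: 8
  TB288 vs TB82: 6
The largest is 8 mismatches, between TB160 and TB82; p = 8/11 = 0.727.

0.727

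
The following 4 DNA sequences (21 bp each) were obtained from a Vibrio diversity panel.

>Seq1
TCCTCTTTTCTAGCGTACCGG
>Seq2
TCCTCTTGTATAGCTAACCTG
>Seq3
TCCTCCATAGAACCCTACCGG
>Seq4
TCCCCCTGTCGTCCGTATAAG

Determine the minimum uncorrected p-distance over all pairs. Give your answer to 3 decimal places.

Pairwise Hamming distances:
  Seq1 vs Seq2: 5
  Seq1 vs Seq3: 7
  Seq1 vs Seq4: 9
  Seq2 vs Seq3: 10
  Seq2 vs Seq4: 11
  Seq3 vs Seq4: 11
The smallest is 5 mismatches, between Seq1 and Seq2; p = 5/21 = 0.238.

0.238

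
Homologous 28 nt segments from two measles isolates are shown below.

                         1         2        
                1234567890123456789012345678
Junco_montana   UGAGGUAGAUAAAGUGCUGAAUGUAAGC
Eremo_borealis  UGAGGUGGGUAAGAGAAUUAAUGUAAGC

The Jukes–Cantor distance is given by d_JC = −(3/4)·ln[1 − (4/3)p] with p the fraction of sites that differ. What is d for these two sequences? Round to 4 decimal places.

Differing sites — 7:A/G; 9:A/G; 13:A/G; 14:G/A; 15:U/G; 16:G/A; 17:C/A; 19:G/U.
p = 8/28 = 0.285714.
d = −0.75 · ln(1 − (4/3)·0.285714) = −0.75 · ln(0.619048) = −0.75 · (-0.479572) = 0.3597.

0.3597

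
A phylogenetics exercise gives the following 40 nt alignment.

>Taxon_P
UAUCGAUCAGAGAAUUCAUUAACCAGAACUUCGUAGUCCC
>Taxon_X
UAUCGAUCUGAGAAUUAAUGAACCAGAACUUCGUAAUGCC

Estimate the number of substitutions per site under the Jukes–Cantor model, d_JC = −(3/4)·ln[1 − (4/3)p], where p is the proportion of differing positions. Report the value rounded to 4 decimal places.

0.1367

The sequences differ at positions 9 (A/U), 17 (C/A), 20 (U/G), 36 (G/A), 38 (C/G).
p = 5/40 = 0.125000.
d = −0.75 · ln(1 − (4/3)·0.125000) = −0.75 · ln(0.833333) = −0.75 · (-0.182322) = 0.1367.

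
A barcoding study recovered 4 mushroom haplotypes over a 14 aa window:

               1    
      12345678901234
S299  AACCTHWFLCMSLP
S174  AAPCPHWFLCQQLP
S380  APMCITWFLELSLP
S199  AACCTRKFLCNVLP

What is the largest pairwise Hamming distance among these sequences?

8

Pairwise Hamming distances:
  S299 vs S174: 4
  S299 vs S380: 6
  S299 vs S199: 4
  S174 vs S380: 7
  S174 vs S199: 6
  S380 vs S199: 8
The largest is 8, between S380 and S199.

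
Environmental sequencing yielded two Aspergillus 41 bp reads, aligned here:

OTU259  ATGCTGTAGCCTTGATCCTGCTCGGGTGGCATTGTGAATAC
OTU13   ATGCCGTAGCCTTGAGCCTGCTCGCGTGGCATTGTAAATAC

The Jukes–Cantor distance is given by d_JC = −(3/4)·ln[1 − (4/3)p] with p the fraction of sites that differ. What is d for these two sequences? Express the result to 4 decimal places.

Mismatches occur at site 5 (T↔C), site 16 (T↔G), site 25 (G↔C), site 36 (G↔A).
p = 4/41 = 0.097561.
d = −0.75 · ln(1 − (4/3)·0.097561) = −0.75 · ln(0.869919) = −0.75 · (-0.139355) = 0.1045.

0.1045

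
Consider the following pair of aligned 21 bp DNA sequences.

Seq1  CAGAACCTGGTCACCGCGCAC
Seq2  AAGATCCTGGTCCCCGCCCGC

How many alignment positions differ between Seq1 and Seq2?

Differing sites — 1:C/A; 5:A/T; 13:A/C; 18:G/C; 20:A/G.
That gives 5 mismatches out of 21 aligned sites, so the Hamming distance is 5.

5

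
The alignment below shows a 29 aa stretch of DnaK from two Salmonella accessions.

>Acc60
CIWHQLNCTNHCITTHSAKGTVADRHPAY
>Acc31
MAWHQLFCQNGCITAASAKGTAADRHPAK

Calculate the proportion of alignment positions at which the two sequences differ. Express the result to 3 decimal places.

The sequences differ at positions 1 (C/M), 2 (I/A), 7 (N/F), 9 (T/Q), 11 (H/G), 15 (T/A), 16 (H/A), 22 (V/A), 29 (Y/K).
There are 9 differences over 29 sites, so p = 9/29 = 0.310.

0.310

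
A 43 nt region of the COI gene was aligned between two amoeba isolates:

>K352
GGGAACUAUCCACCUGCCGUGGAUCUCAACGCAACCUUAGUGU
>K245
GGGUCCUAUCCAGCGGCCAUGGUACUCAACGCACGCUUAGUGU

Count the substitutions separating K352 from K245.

9

Differing sites — 4:A/U; 5:A/C; 13:C/G; 15:U/G; 19:G/A; 23:A/U; 24:U/A; 34:A/C; 35:C/G.
That gives 9 mismatches out of 43 aligned sites, so the Hamming distance is 9.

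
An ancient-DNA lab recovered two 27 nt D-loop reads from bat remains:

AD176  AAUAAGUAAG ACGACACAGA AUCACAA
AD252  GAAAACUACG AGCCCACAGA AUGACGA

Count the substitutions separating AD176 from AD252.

The sequences differ at positions 1 (A/G), 3 (U/A), 6 (G/C), 9 (A/C), 12 (C/G), 13 (G/C), 14 (A/C), 23 (C/G), 26 (A/G).
That gives 9 mismatches out of 27 aligned sites, so the Hamming distance is 9.

9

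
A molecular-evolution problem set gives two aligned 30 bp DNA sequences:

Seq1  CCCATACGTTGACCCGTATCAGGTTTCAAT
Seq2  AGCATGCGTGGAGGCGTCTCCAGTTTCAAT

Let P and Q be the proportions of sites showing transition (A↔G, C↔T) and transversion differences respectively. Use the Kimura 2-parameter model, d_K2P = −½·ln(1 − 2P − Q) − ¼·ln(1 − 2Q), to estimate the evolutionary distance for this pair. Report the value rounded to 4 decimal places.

The sequences differ at positions 1 (C/A, transversion), 2 (C/G, transversion), 6 (A/G, transition), 10 (T/G, transversion), 13 (C/G, transversion), 14 (C/G, transversion), 18 (A/C, transversion), 21 (A/C, transversion), 22 (G/A, transition).
Of the 9 differences, 2 transitions and 7 transversions over 30 sites: P = 2/30 = 0.066667, Q = 7/30 = 0.233333.
d = −0.5·ln(0.633333) − 0.25·ln(0.533334) = −0.5·(-0.456759) − 0.25·(-0.628607) = 0.3855.

0.3855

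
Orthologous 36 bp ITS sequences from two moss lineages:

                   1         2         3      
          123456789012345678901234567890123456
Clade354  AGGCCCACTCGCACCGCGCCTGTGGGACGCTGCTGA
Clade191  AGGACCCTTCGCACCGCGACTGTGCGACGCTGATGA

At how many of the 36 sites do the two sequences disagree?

6

Mismatches occur at site 4 (C→A), site 7 (A→C), site 8 (C→T), site 19 (C→A), site 25 (G→C), site 33 (C→A).
That gives 6 mismatches out of 36 aligned sites, so the Hamming distance is 6.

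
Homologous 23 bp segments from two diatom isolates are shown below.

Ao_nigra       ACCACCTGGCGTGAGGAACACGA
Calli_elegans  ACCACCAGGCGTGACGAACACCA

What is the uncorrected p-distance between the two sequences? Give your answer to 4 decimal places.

0.1304

Differing sites — 7:T/A; 15:G/C; 22:G/C.
There are 3 differences over 23 sites, so p = 3/23 = 0.1304.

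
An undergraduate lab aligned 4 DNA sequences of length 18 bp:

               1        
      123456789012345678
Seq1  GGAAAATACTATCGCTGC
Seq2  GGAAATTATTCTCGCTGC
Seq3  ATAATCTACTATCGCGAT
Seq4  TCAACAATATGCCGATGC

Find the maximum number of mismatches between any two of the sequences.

13

Pairwise Hamming distances:
  Seq1 vs Seq2: 3
  Seq1 vs Seq3: 7
  Seq1 vs Seq4: 9
  Seq2 vs Seq3: 9
  Seq2 vs Seq4: 10
  Seq3 vs Seq4: 13
The largest is 13, between Seq3 and Seq4.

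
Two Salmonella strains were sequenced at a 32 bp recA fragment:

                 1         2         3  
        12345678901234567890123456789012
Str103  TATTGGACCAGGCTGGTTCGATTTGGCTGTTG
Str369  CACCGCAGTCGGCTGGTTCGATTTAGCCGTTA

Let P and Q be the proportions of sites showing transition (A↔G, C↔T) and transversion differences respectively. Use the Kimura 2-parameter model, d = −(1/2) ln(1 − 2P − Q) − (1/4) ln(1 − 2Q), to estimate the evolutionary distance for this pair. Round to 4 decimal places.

0.4308

Differing sites — 1:T/C (Ti); 3:T/C (Ti); 4:T/C (Ti); 6:G/C (Tv); 8:C/G (Tv); 9:C/T (Ti); 10:A/C (Tv); 25:G/A (Ti); 28:T/C (Ti); 32:G/A (Ti).
Of the 10 differences, 7 transitions and 3 transversions over 32 sites: P = 7/32 = 0.218750, Q = 3/32 = 0.093750.
d = −0.5·ln(0.468750) − 0.25·ln(0.812500) = −0.5·(-0.757686) − 0.25·(-0.207639) = 0.4308.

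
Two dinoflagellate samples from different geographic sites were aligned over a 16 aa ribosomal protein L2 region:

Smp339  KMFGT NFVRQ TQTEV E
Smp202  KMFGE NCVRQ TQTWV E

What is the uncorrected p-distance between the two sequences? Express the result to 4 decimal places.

0.1875

Mismatches occur at site 5 (T→E), site 7 (F→C), site 14 (E→W).
There are 3 differences over 16 sites, so p = 3/16 = 0.1875.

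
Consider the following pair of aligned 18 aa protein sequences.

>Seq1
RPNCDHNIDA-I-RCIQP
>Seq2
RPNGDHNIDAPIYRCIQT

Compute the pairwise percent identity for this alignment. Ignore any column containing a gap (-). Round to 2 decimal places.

Excluding the 2 gap columns leaves 16 comparable sites.
The sequences differ at positions 4 (C/G), 18 (P/T).
14 of the 16 comparable sites match, so the percent identity is 14/16 × 100 = 87.50%.

87.50%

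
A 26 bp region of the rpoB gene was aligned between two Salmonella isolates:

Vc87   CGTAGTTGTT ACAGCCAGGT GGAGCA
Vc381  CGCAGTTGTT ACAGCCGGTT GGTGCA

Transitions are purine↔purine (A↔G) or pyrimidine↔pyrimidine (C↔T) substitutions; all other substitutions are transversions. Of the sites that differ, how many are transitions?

Differing sites — 3:T/C (Ti); 17:A/G (Ti); 19:G/T (Tv); 23:A/T (Tv).
Of the 4 differences, 2 transitions and 2 transversions, so the answer is 2.

2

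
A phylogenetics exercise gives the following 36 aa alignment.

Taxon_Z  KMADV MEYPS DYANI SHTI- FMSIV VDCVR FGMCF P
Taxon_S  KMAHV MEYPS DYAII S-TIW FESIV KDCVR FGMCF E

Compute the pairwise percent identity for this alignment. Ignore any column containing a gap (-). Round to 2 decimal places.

Excluding the 2 gap columns leaves 34 comparable sites.
Mismatches occur at site 4 (D→H), site 14 (N→I), site 22 (M→E), site 26 (V→K), site 36 (P→E).
29 of the 34 comparable sites match, so the percent identity is 29/34 × 100 = 85.29%.

85.29%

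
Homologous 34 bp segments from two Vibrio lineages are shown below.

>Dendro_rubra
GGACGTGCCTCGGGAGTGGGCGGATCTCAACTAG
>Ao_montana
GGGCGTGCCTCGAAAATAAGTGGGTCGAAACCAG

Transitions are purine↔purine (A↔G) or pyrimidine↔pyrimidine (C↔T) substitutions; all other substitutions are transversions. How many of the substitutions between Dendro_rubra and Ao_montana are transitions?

9

Differing sites — 3:A/G (Ti); 13:G/A (Ti); 14:G/A (Ti); 16:G/A (Ti); 18:G/A (Ti); 19:G/A (Ti); 21:C/T (Ti); 24:A/G (Ti); 27:T/G (Tv); 28:C/A (Tv); 32:T/C (Ti).
Of the 11 differences, 9 transitions and 2 transversions, so the answer is 9.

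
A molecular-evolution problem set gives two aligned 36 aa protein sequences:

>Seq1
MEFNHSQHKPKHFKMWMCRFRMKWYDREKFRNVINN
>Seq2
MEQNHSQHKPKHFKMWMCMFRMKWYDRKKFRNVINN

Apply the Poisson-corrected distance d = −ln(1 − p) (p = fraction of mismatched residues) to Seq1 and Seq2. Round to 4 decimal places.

0.0870

Mismatches occur at site 3 (F↔Q), site 19 (R↔M), site 28 (E↔K).
p = 3/36 = 0.083333.
d = −ln(1 − 0.083333) = −ln(0.916667) = 0.0870.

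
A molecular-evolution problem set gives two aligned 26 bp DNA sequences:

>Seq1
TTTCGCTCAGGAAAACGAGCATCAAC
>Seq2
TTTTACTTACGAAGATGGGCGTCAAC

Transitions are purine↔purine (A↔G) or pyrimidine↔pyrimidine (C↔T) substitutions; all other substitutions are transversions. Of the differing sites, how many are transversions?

1

The sequences differ at positions 4 (C/T, transition), 5 (G/A, transition), 8 (C/T, transition), 10 (G/C, transversion), 14 (A/G, transition), 16 (C/T, transition), 18 (A/G, transition), 21 (A/G, transition).
Of the 8 differences, 7 transitions and 1 transversion, so the answer is 1.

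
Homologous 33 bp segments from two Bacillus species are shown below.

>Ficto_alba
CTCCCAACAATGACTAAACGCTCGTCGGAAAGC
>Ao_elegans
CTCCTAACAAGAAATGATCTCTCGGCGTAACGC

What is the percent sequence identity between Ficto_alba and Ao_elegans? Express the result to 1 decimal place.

69.7%

The sequences differ at positions 5 (C/T), 11 (T/G), 12 (G/A), 14 (C/A), 16 (A/G), 18 (A/T), 20 (G/T), 25 (T/G), 28 (G/T), 31 (A/C).
23 of the 33 sites match, so the percent identity is 23/33 × 100 = 69.7%.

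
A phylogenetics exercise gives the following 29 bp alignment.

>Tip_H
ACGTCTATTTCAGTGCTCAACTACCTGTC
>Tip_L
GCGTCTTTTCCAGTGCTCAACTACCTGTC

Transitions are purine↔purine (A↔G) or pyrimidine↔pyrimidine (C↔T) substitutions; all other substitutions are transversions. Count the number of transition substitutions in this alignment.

Differing sites — 1:A/G (Ti); 7:A/T (Tv); 10:T/C (Ti).
Of the 3 differences, 2 transitions and 1 transversion, so the answer is 2.

2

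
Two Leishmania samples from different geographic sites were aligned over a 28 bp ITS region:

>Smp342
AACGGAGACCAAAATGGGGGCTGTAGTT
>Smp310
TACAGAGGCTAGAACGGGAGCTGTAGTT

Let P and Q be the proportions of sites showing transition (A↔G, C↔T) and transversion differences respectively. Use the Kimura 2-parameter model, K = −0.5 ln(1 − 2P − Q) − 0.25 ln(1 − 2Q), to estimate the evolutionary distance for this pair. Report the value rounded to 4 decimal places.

0.3306

Mismatches occur at site 1 (A→T, transversion), site 4 (G→A, transition), site 8 (A→G, transition), site 10 (C→T, transition), site 12 (A→G, transition), site 15 (T→C, transition), site 19 (G→A, transition).
Of the 7 differences, 6 transitions and 1 transversion over 28 sites: P = 6/28 = 0.214286, Q = 1/28 = 0.035714.
d = −0.5·ln(0.535714) − 0.25·ln(0.928572) = −0.5·(-0.624155) − 0.25·(-0.074107) = 0.3306.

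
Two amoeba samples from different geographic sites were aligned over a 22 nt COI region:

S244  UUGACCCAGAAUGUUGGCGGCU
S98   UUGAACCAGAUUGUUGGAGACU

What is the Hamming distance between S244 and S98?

Mismatches occur at site 5 (C→A), site 11 (A→U), site 18 (C→A), site 20 (G→A).
That gives 4 mismatches out of 22 aligned sites, so the Hamming distance is 4.

4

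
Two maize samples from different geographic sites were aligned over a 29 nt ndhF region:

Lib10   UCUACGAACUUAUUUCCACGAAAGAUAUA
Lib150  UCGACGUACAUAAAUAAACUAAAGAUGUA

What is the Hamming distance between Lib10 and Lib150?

The sequences differ at positions 3 (U/G), 7 (A/U), 10 (U/A), 13 (U/A), 14 (U/A), 16 (C/A), 17 (C/A), 20 (G/U), 27 (A/G).
That gives 9 mismatches out of 29 aligned sites, so the Hamming distance is 9.

9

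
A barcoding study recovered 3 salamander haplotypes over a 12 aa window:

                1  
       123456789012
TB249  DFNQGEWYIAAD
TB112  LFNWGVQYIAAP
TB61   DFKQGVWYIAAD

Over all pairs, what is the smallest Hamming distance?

2

Pairwise Hamming distances:
  TB249 vs TB112: 5
  TB249 vs TB61: 2
  TB112 vs TB61: 5
The smallest is 2, between TB249 and TB61.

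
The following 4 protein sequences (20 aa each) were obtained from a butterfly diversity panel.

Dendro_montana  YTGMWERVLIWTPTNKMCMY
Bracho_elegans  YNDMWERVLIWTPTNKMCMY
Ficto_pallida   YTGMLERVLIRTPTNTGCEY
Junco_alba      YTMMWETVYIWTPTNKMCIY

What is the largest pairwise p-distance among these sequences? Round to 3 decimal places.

Pairwise Hamming distances:
  Dendro_montana vs Bracho_elegans: 2
  Dendro_montana vs Ficto_pallida: 5
  Dendro_montana vs Junco_alba: 4
  Bracho_elegans vs Ficto_pallida: 7
  Bracho_elegans vs Junco_alba: 5
  Ficto_pallida vs Junco_alba: 8
The largest is 8 mismatches, between Ficto_pallida and Junco_alba; p = 8/20 = 0.400.

0.400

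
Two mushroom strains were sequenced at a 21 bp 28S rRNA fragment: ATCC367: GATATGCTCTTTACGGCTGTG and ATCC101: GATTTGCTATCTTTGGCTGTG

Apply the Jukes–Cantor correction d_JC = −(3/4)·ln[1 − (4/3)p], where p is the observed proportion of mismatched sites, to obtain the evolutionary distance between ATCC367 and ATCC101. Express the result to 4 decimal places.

0.2865

Mismatches occur at site 4 (A/T), site 9 (C/A), site 11 (T/C), site 13 (A/T), site 14 (C/T).
p = 5/21 = 0.238095.
d = −0.75 · ln(1 − (4/3)·0.238095) = −0.75 · ln(0.682540) = −0.75 · (-0.381934) = 0.2865.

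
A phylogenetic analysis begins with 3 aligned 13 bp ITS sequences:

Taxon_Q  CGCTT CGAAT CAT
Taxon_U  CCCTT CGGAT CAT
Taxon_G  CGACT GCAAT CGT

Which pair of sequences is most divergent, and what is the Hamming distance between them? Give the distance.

7

Pairwise Hamming distances:
  Taxon_Q vs Taxon_U: 2
  Taxon_Q vs Taxon_G: 5
  Taxon_U vs Taxon_G: 7
The largest is 7, between Taxon_U and Taxon_G.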